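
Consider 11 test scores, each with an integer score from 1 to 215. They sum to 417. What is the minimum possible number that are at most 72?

6

Let j be the number exceeding 72. Then the total is ≥ 73·j + 1·(11 − j) = 11 + 72j.
So 72j ≤ 406 and j ≤ 5; hence at least 11 − 5 = 6 are ≤ 72.
Exactly 6 works: 6 values at 1 and 5 at 73 total 371; raise one of the low values by 46 (still ≤ 72) to hit 417.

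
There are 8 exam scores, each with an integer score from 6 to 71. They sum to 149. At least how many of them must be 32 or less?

If only k of them are at most 32, the other 8 − k are at least 33, so the total is at least (8 − k)·33 + k·6.
This is ≤ 149, so (8 − k)·33 + 6k ≤ 149, which gives k ≥ 5.
Exactly 5 works: 5 values at 6 and 3 at 33 total 129; raise one of the low values by 20 (still ≤ 32) to hit 149.

5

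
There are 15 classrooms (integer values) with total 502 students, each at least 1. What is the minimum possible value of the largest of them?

The 15 values sum to 502, so their maximum is at least ⌈502/15⌉ = 34.
Equality holds with 7 values of 34 and 8 values of 33.

34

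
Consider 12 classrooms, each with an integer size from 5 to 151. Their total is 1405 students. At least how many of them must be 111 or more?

3

Each value short of 111 is at most 110, costing at least 151 − 110 = 41 against the maximum total of 1812.
We can afford to lose at most 1812 − 1405 = 407, so at most ⌊407/41⌋ = 9 fall short, and at least 3 are ≥ 111.
Exactly 3 works: 3 values at 151 and 9 at 110 total 1443; lower one of the high values by 38 (still ≥ 111) to hit 1405.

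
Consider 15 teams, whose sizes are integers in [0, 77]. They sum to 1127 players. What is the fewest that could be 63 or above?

Suppose at most 15 − j of them reach 63; then j values are ≤ 62 and the rest ≤ 77.
The total is then ≤ 62·j + 77·(15 − j) = 1155 − 15j. For this to be ≥ 1127 we need j ≤ 1, so at least 15 − 1 = 14 must reach 63.
Exactly 14 works: 14 values at 77 and 1 at 62 total 1140; lower one of the high values by 13 (still ≥ 63) to hit 1127.

14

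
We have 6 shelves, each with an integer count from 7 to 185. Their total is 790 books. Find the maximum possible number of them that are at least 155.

5

With k values at 155 or above and the rest at least 7, the sum is at least 42 + 148k.
Since the sum is 790, we need 148k ≤ 748, i.e. k ≤ 5.
k = 5 is achieved by 5 values at 155 and 1 at 7, total 782; add 8 to one value (staying below 155) to reach 790.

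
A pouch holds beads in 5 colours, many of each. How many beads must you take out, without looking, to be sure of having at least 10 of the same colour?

You could draw 9 of every colour without reaching 10 of any — 45 in all.
One more forces 10 of some colour, so 45 + 1 = 46.

46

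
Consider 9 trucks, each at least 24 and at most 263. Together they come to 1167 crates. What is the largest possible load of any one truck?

Maximizing one value means minimizing the remaining 8.
The other 8 contribute at least 8 × 24 = 192, leaving at most 1167 − 192 = 975.
But each truck is capped at 263, so the maximum is 263.
Achievable: one at 263 and the other 8 totalling 904, which fits since 8 × 24 ≤ 904 ≤ 8 × 263.

263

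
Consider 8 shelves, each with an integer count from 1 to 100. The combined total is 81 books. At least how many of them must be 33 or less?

Let j be the number exceeding 33. Then the total is ≥ 34·j + 1·(8 − j) = 8 + 33j.
So 33j ≤ 73 and j ≤ 2; hence at least 8 − 2 = 6 are ≤ 33.
Exactly 6 works: 6 values at 1 and 2 at 34 total 74; raise one of the low values by 7 (still ≤ 33) to hit 81.

6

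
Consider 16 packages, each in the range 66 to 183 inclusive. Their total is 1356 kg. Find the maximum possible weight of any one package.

Maximizing one value means minimizing the remaining 15.
The other 15 contribute at least 15 × 66 = 990, leaving at most 1356 − 990 = 366.
But each package is capped at 183, so the maximum is 183.
Achievable: one at 183 and the other 15 totalling 1173, which fits since 15 × 66 ≤ 1173 ≤ 15 × 183.

183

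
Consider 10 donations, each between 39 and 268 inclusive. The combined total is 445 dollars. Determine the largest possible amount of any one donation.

To make one donation as large as possible, make the other 9 as small as possible.
The other 9 contribute at least 9 × 39 = 351, leaving at most 445 − 351 = 94.
Since 94 ≤ 268, this is achievable: one at 94 and 9 at 39.

94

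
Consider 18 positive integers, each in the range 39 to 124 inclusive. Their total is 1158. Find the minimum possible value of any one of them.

To make one integer as small as possible, make the other 17 as large as possible.
The other 17 can take up 17 × 124 = 2108 ≥ 1158 − 39, so one integer can sit at its floor of 39.
Achievable: one at 39 and the other 17 totalling 1119, which fits since 17 × 39 ≤ 1119 ≤ 17 × 124.

39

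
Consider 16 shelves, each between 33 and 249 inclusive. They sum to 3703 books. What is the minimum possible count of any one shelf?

To make one shelf as small as possible, make the other 15 as large as possible.
The other 15 can take up 15 × 249 = 3735 ≥ 3703 − 33, so one shelf can sit at its floor of 33.
Achievable: one at 33 and the other 15 totalling 3670, which fits since 15 × 33 ≤ 3670 ≤ 15 × 249.

33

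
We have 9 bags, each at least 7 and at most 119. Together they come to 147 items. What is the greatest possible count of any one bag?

91

Maximizing one value means minimizing the remaining 8.
The other 8 contribute at least 8 × 7 = 56, leaving at most 147 − 56 = 91.
Since 91 ≤ 119, this is achievable: one at 91 and 8 at 7.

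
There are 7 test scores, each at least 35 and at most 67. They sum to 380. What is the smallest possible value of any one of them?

To make one score as small as possible, make the other 6 as large as possible.
The other 6 can take up 6 × 67 = 402 ≥ 380 − 35, so one score can sit at its floor of 35.
Achievable: one at 35 and the other 6 totalling 345, which fits since 6 × 35 ≤ 345 ≤ 6 × 67.

35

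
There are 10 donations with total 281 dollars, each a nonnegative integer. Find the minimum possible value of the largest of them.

If every one of the 10 were at most 28, the total would be at most 10 × 28 = 280 < 281.
Achievable: 1 of them at 29 and 9 at 28 total 281.

29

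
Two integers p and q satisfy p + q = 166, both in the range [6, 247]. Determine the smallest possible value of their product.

960

For a fixed sum, pq is smallest when p and q are as far apart as possible.
The extreme feasible split is p = 6, q = 160, giving pq = 960.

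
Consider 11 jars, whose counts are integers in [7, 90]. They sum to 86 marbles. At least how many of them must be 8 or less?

7

Each value above 8 is at least 9, contributing at least 9 − 7 = 2 above the floor 7.
The sum exceeds the floor total 77 by 9, so at most ⌊9/2⌋ = 4 exceed 8, and at least 7 are ≤ 8.
Exactly 7 works: 7 values at 7 and 4 at 9 total 85; raise one of the low values by 1 (still ≤ 8) to hit 86.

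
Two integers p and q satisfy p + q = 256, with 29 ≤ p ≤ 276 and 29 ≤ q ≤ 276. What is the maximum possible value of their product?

16384

With p + q fixed, pq peaks when the two are closest together.
Taking p = 128 and q = 128 (both in [29, 276]) gives pq = 16384.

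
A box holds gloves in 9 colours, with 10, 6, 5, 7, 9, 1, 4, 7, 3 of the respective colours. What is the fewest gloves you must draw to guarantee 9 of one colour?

50

In the worst case you take as many as possible of each colour without reaching 9: 8 + 6 + 5 + 7 + 8 + 1 + 4 + 7 + 3 = 49.
The next one must give 9 of some colour, so 49 + 1 = 50.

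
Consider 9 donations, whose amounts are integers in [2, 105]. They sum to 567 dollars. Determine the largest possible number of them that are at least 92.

6

With k values at 92 or above and the rest at least 2, the sum is at least 18 + 90k.
Since the sum is 567, we need 90k ≤ 549, i.e. k ≤ 6.
k = 6 is achieved by 6 values at 92 and 3 at 2, total 558; add 9 to one value (staying below 92) to reach 567.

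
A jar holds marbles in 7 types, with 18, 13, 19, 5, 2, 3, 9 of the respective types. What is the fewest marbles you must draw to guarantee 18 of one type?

67

In the worst case you take as many as possible of each type without reaching 18: 17 + 13 + 17 + 5 + 2 + 3 + 9 = 66.
The next one must give 18 of some type, so 66 + 1 = 67.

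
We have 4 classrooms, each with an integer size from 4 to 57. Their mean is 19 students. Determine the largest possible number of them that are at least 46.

The total is 4 × 19 = 76.
If k of the values are ≥ 46, the total is ≥ 46k + 4(4 − k).
Setting 46k + 4(4 − k) ≤ 76 gives 42k ≤ 60, so k ≤ 1.
k = 1 is achieved by 1 value at 46 and 3 at 4, total 58; add 18 to one value (staying below 46) to reach 76.

1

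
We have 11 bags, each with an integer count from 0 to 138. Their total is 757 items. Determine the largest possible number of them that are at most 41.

Each value at 41 or below falls at least 138 − 41 = 97 short of the ceiling 138.
The ceiling total is 11 × 138 = 1518, and we need 757, so at most ⌊(1518 − 757)/97⌋ = 7 can be that low.
k = 7 is achieved by 7 values at 41 and 4 at 138, total 839; lower one of the 138's by 82 (still > 41) to reach 757.

7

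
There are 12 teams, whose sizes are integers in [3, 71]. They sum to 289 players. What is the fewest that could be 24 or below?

If only k of them are at most 24, the other 12 − k are at least 25, so the total is at least (12 − k)·25 + k·3.
This is ≤ 289, so (12 − k)·25 + 3k ≤ 289, which gives k ≥ 1.
Exactly 1 works: 1 value at 3 and 11 at 25 total 278; raise one of the low values by 11 (still ≤ 24) to hit 289.

1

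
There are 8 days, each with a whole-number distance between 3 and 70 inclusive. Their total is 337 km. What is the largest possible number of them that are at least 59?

5

Suppose k of them are at least 59. Those contribute at least 59 each and the other 8 − k at least 3 each.
So the total is at least 59k + 3(8 − k) = 24 + 56k. This must be ≤ 337, giving k ≤ 5.
k = 5 is achieved by 5 values at 59 and 3 at 3, total 304; add 33 to one value (staying below 59) to reach 337.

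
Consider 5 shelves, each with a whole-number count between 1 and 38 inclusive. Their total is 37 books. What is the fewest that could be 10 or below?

2

Each value above 10 is at least 11, contributing at least 11 − 1 = 10 above the floor 1.
The sum exceeds the floor total 5 by 32, so at most ⌊32/10⌋ = 3 exceed 10, and at least 2 are ≤ 10.
Exactly 2 works: 2 values at 1 and 3 at 11 total 35; raise one of the low values by 2 (still ≤ 10) to hit 37.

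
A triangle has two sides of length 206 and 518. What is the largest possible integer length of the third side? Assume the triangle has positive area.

723

The third side must be less than 206 + 518 = 724.
The largest integer below 724 is 723.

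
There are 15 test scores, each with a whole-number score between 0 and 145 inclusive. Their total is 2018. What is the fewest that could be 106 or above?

If only k of them are at least 106, the other 15 − k are at most 105, so the total is at most k·145 + (15 − k)·105.
This must reach 2018, so k·145 + (15 − k)·105 ≥ 2018, giving k ≥ 12.
Exactly 12 works: 12 values at 145 and 3 at 105 total 2055; lower one of the high values by 37 (still ≥ 106) to hit 2018.

12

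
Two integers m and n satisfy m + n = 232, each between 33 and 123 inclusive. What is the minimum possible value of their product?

Since m + n is fixed, pushing one of them to its bound minimizes the product.
At the endpoint m = 109, n = 232 − 109 = 123, so mn = 109 × 123 = 13407.

13407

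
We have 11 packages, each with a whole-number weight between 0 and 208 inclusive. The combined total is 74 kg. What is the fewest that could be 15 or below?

If only k of them are at most 15, the other 11 − k are at least 16, so the total is at least (11 − k)·16 + k·0.
This is ≤ 74, so (11 − k)·16 + 0k ≤ 74, which gives k ≥ 7.
Exactly 7 works: 7 values at 0 and 4 at 16 total 64; raise one of the low values by 10 (still ≤ 15) to hit 74.

7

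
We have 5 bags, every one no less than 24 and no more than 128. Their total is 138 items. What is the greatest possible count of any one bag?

Maximizing one value means minimizing the remaining 4.
The other 4 contribute at least 4 × 24 = 96, leaving at most 138 − 96 = 42.
Since 42 ≤ 128, this is achievable: one at 42 and 4 at 24.

42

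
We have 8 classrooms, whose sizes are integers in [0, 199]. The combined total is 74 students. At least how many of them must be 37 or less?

Each value above 37 is at least 38, contributing at least 38 − 0 = 38 above the floor 0.
The sum exceeds the floor total 0 by 74, so at most ⌊74/38⌋ = 1 exceed 37, and at least 7 are ≤ 37.
Exactly 7 works: 7 values at 0 and 1 at 38 total 38; raise one of the low values by 36 (still ≤ 37) to hit 74.

7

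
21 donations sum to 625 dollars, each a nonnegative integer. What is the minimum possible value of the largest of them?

The 21 values sum to 625, so their maximum is at least ⌈625/21⌉ = 30.
Equality holds with 16 values of 30 and 5 values of 29.

30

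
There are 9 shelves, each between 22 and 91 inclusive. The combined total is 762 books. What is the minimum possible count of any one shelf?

34

To make one shelf as small as possible, make the other 8 as large as possible.
The other 8 contribute at most 8 × 91 = 728, leaving at least 762 − 728 = 34.
Since 34 ≥ 22, this is achievable: one at 34 and 8 at 91.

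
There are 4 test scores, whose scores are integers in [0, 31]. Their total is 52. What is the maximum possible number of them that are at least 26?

Suppose k of them are at least 26. Those contribute at least 26 each and the other 4 − k at least 0 each.
So the total is at least 26k + 0(4 − k) = 0 + 26k. This must be ≤ 52, giving k ≤ 2.
k = 2 is achieved by 2 values at 26 and 2 at 0, total 52.

2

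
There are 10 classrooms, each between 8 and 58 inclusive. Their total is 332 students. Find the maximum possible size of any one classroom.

58

To make one classroom as large as possible, make the other 9 as small as possible.
The other 9 contribute at least 9 × 8 = 72, leaving at most 332 − 72 = 260.
But each classroom is capped at 58, so the maximum is 58.
Achievable: one at 58 and the other 9 totalling 274, which fits since 9 × 8 ≤ 274 ≤ 9 × 58.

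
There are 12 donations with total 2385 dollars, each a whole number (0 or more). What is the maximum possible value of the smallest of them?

198

The 12 values sum to 2385, so their minimum is at most ⌊2385/12⌋ = 198.
Taking 3 copies of 198 and 9 copies of 199 gives exactly 2385, so 198 is attained.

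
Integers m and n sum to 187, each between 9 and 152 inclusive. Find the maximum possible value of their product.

mn = m(187 − m) is maximized when m is as near 187/2 as the bounds allow.
Taking m = 93 and n = 94 (both in [9, 152]) gives mn = 8742.

8742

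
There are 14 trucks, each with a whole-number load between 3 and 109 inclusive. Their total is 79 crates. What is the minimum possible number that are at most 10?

Let j be the number exceeding 10. Then the total is ≥ 11·j + 3·(14 − j) = 42 + 8j.
So 8j ≤ 37 and j ≤ 4; hence at least 14 − 4 = 10 are ≤ 10.
Exactly 10 works: 10 values at 3 and 4 at 11 total 74; raise one of the low values by 5 (still ≤ 10) to hit 79.

10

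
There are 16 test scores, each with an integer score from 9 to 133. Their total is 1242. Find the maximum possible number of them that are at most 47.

Each value at 47 or below falls at least 133 − 47 = 86 short of the ceiling 133.
The ceiling total is 16 × 133 = 2128, and we need 1242, so at most ⌊(2128 − 1242)/86⌋ = 10 can be that low.
k = 10 is achieved by 10 values at 47 and 6 at 133, total 1268; lower one of the 133's by 26 (still > 47) to reach 1242.

10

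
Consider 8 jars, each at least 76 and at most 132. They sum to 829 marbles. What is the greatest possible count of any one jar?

132

Maximizing one value means minimizing the remaining 7.
The other 7 contribute at least 7 × 76 = 532, leaving at most 829 − 532 = 297.
But each jar is capped at 132, so the maximum is 132.
Achievable: one at 132 and the other 7 totalling 697, which fits since 7 × 76 ≤ 697 ≤ 7 × 132.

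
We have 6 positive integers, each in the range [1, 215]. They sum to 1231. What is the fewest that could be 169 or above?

5

If only k of them are at least 169, the other 6 − k are at most 168, so the total is at most k·215 + (6 − k)·168.
This must reach 1231, so k·215 + (6 − k)·168 ≥ 1231, giving k ≥ 5.
Exactly 5 works: 5 values at 215 and 1 at 168 total 1243; lower one of the high values by 12 (still ≥ 169) to hit 1231.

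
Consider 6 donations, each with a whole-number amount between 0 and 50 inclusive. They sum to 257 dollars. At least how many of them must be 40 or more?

3

If only k of them are at least 40, the other 6 − k are at most 39, so the total is at most k·50 + (6 − k)·39.
This must reach 257, so k·50 + (6 − k)·39 ≥ 257, giving k ≥ 3.
Exactly 3 works: 3 values at 50 and 3 at 39 total 267; lower one of the high values by 10 (still ≥ 40) to hit 257.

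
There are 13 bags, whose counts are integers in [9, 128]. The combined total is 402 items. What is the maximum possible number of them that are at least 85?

3

If k of the values are ≥ 85, the total is ≥ 85k + 9(13 − k).
Setting 85k + 9(13 − k) ≤ 402 gives 76k ≤ 285, so k ≤ 3.
k = 3 is achieved by 3 values at 85 and 10 at 9, total 345; add 57 to one value (staying below 85) to reach 402.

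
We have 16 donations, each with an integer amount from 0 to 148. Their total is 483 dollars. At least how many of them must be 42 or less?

5

Each value above 42 is at least 43, contributing at least 43 − 0 = 43 above the floor 0.
The sum exceeds the floor total 0 by 483, so at most ⌊483/43⌋ = 11 exceed 42, and at least 5 are ≤ 42.
Exactly 5 works: 5 values at 0 and 11 at 43 total 473; raise one of the low values by 10 (still ≤ 42) to hit 483.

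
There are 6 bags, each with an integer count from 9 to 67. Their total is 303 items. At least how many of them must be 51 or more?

Each value short of 51 is at most 50, costing at least 67 − 50 = 17 against the maximum total of 402.
We can afford to lose at most 402 − 303 = 99, so at most ⌊99/17⌋ = 5 fall short, and at least 1 are ≥ 51.
Exactly 1 works: 1 value at 67 and 5 at 50 total 317; lower one of the high values by 14 (still ≥ 51) to hit 303.

1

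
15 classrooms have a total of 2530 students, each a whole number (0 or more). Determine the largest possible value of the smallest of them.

168

If every one of the 15 were at least 169, the total would be at least 15 × 169 = 2535 > 2530.
Achievable: 5 of them at 168 and 10 at 169 total 2530.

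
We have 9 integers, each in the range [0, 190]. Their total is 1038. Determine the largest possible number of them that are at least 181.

With k values at 181 or above and the rest at least 0, the sum is at least 0 + 181k.
Since the sum is 1038, we need 181k ≤ 1038, i.e. k ≤ 5.
k = 5 is achieved by 5 values at 181 and 4 at 0, total 905; add 133 to one value (staying below 181) to reach 1038.

5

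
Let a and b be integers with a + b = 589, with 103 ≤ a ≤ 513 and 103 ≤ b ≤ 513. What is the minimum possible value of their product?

50058

For a fixed sum, ab is smallest when a and b are as far apart as possible.
The extreme feasible split is a = 103, b = 486, giving ab = 50058.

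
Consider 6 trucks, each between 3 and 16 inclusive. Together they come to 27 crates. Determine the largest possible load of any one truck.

Maximizing one value means minimizing the remaining 5.
The other 5 contribute at least 5 × 3 = 15, leaving at most 27 − 15 = 12.
Since 12 ≤ 16, this is achievable: one at 12 and 5 at 3.

12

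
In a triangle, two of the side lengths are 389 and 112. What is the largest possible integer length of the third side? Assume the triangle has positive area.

The third side must be less than 389 + 112 = 501.
The largest integer below 501 is 500.

500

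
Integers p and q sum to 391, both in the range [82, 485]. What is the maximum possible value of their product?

For a fixed sum, the product pq is largest when p and q are as close as possible.
Taking p = 195 and q = 196 (both in [82, 485]) gives pq = 38220.

38220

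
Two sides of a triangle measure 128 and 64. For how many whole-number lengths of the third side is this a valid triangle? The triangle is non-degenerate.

127

The triangle inequality gives |128 − 64| < c < 128 + 64, i.e. 64 < c < 192.
So c can be any integer from 65 to 191: 127 values.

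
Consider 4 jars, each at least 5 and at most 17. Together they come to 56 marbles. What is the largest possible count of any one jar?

Maximizing one value means minimizing the remaining 3.
The other 3 contribute at least 3 × 5 = 15, leaving at most 56 − 15 = 41.
But each jar is capped at 17, so the maximum is 17.
Achievable: one at 17 and the other 3 totalling 39, which fits since 3 × 5 ≤ 39 ≤ 3 × 17.

17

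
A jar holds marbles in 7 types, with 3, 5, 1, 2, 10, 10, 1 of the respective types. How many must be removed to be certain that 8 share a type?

27

In the worst case you take as many as possible of each type without reaching 8: 3 + 5 + 1 + 2 + 7 + 7 + 1 = 26.
The next one must give 8 of some type, so 26 + 1 = 27.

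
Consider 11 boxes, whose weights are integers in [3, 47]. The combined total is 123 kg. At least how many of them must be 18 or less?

Each value above 18 is at least 19, contributing at least 19 − 3 = 16 above the floor 3.
The sum exceeds the floor total 33 by 90, so at most ⌊90/16⌋ = 5 exceed 18, and at least 6 are ≤ 18.
Exactly 6 works: 6 values at 3 and 5 at 19 total 113; raise one of the low values by 10 (still ≤ 18) to hit 123.

6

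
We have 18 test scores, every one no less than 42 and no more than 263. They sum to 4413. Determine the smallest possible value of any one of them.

42

To make one score as small as possible, make the other 17 as large as possible.
The other 17 can take up 17 × 263 = 4471 ≥ 4413 − 42, so one score can sit at its floor of 42.
Achievable: one at 42 and the other 17 totalling 4371, which fits since 17 × 42 ≤ 4371 ≤ 17 × 263.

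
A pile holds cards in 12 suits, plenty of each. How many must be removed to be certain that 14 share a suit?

157

You could draw 13 of every suit without reaching 14 of any — 156 in all.
One more forces 14 of some suit, so 156 + 1 = 157.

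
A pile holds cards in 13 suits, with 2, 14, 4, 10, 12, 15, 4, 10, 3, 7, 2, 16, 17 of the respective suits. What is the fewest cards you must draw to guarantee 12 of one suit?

In the worst case you take as many as possible of each suit without reaching 12: 2 + 11 + 4 + 10 + 11 + 11 + 4 + 10 + 3 + 7 + 2 + 11 + 11 = 97.
The next one must give 12 of some suit, so 97 + 1 = 98.

98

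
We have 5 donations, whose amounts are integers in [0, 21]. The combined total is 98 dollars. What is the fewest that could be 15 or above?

Each value short of 15 is at most 14, costing at least 21 − 14 = 7 against the maximum total of 105.
We can afford to lose at most 105 − 98 = 7, so at most ⌊7/7⌋ = 1 fall short, and at least 4 are ≥ 15.
Exactly 4 works: 4 values at 21 and 1 at 14 total 98.

4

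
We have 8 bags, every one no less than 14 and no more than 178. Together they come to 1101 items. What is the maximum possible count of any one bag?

178

Maximizing one value means minimizing the remaining 7.
The other 7 contribute at least 7 × 14 = 98, leaving at most 1101 − 98 = 1003.
But each bag is capped at 178, so the maximum is 178.
Achievable: one at 178 and the other 7 totalling 923, which fits since 7 × 14 ≤ 923 ≤ 7 × 178.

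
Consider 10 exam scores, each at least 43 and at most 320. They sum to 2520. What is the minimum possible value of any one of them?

43

To make one score as small as possible, make the other 9 as large as possible.
The other 9 can take up 9 × 320 = 2880 ≥ 2520 − 43, so one score can sit at its floor of 43.
Achievable: one at 43 and the other 9 totalling 2477, which fits since 9 × 43 ≤ 2477 ≤ 9 × 320.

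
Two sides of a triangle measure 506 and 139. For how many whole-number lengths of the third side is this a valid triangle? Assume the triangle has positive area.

277

The triangle inequality gives |506 − 139| < c < 506 + 139, i.e. 367 < c < 645.
So c can be any integer from 368 to 644: 277 values.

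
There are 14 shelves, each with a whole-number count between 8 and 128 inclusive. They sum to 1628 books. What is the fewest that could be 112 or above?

Each value short of 112 is at most 111, costing at least 128 − 111 = 17 against the maximum total of 1792.
We can afford to lose at most 1792 − 1628 = 164, so at most ⌊164/17⌋ = 9 fall short, and at least 5 are ≥ 112.
Exactly 5 works: 5 values at 128 and 9 at 111 total 1639; lower one of the high values by 11 (still ≥ 112) to hit 1628.

5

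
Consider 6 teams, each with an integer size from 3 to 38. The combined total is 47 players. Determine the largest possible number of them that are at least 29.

1

If k of the values are ≥ 29, the total is ≥ 29k + 3(6 − k).
Setting 29k + 3(6 − k) ≤ 47 gives 26k ≤ 29, so k ≤ 1.
k = 1 is achieved by 1 value at 29 and 5 at 3, total 44; add 3 to one value (staying below 29) to reach 47.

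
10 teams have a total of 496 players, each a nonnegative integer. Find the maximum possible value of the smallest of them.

49

If every one of the 10 were at least 50, the total would be at least 10 × 50 = 500 > 496.
Taking 4 copies of 49 and 6 copies of 50 gives exactly 496, so 49 is attained.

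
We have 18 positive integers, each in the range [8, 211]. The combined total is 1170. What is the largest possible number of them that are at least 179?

6

Suppose k of them are at least 179. Those contribute at least 179 each and the other 18 − k at least 8 each.
So the total is at least 179k + 8(18 − k) = 144 + 171k. This must be ≤ 1170, giving k ≤ 6.
k = 6 is achieved by 6 values at 179 and 12 at 8, total 1170.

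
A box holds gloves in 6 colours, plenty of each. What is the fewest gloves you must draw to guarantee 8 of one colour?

43

In the worst case you draw 7 of each of the 6 colours: 6 × 7 = 42.
One more forces 8 of some colour, so 42 + 1 = 43.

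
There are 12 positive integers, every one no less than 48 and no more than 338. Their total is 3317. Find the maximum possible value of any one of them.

338

Maximizing one value means minimizing the remaining 11.
The other 11 contribute at least 11 × 48 = 528, leaving at most 3317 − 528 = 2789.
But each integer is capped at 338, so the maximum is 338.
Achievable: one at 338 and the other 11 totalling 2979, which fits since 11 × 48 ≤ 2979 ≤ 11 × 338.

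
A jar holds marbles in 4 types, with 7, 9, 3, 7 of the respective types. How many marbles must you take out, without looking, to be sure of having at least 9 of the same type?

In the worst case you take as many as possible of each type without reaching 9: 7 + 8 + 3 + 7 = 25.
The next one must give 9 of some type, so 25 + 1 = 26.

26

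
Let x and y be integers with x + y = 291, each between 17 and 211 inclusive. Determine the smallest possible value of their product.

For a fixed sum, xy is smallest when x and y are as far apart as possible.
The extreme feasible split is x = 80, y = 211, giving xy = 16880.

16880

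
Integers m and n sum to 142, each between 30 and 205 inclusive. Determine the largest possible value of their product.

mn = m(142 − m) is maximized when m is as near 142/2 as the bounds allow.
Taking m = 71 and n = 71 (both in [30, 205]) gives mn = 5041.

5041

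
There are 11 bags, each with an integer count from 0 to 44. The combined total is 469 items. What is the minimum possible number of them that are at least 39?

Suppose at most 11 − j of them reach 39; then j values are ≤ 38 and the rest ≤ 44.
The total is then ≤ 38·j + 44·(11 − j) = 484 − 6j. For this to be ≥ 469 we need j ≤ 2, so at least 11 − 2 = 9 must reach 39.
Exactly 9 works: 9 values at 44 and 2 at 38 total 472; lower one of the high values by 3 (still ≥ 39) to hit 469.

9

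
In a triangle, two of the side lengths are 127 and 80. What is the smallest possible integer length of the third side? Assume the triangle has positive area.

48

The third side must exceed |127 − 80| = 47.
The smallest integer above 47 is 48.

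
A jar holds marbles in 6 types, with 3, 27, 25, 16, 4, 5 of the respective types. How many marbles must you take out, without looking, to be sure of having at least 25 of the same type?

77

In the worst case you take as many as possible of each type without reaching 25: 3 + 24 + 24 + 16 + 4 + 5 = 76.
The next one must give 25 of some type, so 76 + 1 = 77.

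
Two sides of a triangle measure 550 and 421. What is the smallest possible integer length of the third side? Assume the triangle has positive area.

130

The third side must exceed |550 − 421| = 129.
The smallest integer above 129 is 130.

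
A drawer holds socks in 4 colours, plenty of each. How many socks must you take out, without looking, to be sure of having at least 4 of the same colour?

13

In the worst case you draw 3 of each of the 4 colours: 4 × 3 = 12.
One more forces 4 of some colour, so 12 + 1 = 13.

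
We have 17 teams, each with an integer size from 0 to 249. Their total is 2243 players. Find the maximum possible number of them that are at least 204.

With k values at 204 or above and the rest at least 0, the sum is at least 0 + 204k.
Since the sum is 2243, we need 204k ≤ 2243, i.e. k ≤ 10.
k = 10 is achieved by 10 values at 204 and 7 at 0, total 2040; add 203 to one value (staying below 204) to reach 2243.

10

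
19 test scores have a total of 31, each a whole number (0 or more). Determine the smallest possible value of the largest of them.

2

If every one of the 19 were at most 1, the total would be at most 19 × 1 = 19 < 31.
Equality holds with 12 values of 2 and 7 values of 1.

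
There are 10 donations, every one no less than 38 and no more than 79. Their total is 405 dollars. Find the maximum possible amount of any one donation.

63

Maximizing one value means minimizing the remaining 9.
The other 9 contribute at least 9 × 38 = 342, leaving at most 405 − 342 = 63.
Since 63 ≤ 79, this is achievable: one at 63 and 9 at 38.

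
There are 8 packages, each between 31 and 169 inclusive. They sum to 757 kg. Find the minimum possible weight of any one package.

Minimizing one value means maximizing the remaining 7.
The other 7 can take up 7 × 169 = 1183 ≥ 757 − 31, so one package can sit at its floor of 31.
Achievable: one at 31 and the other 7 totalling 726, which fits since 7 × 31 ≤ 726 ≤ 7 × 169.

31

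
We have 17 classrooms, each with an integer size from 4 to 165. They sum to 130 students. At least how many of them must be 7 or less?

2

Let j be the number exceeding 7. Then the total is ≥ 8·j + 4·(17 − j) = 68 + 4j.
So 4j ≤ 62 and j ≤ 15; hence at least 17 − 15 = 2 are ≤ 7.
Exactly 2 works: 2 values at 4 and 15 at 8 total 128; raise one of the low values by 2 (still ≤ 7) to hit 130.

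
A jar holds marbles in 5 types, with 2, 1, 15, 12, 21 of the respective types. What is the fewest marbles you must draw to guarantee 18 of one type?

In the worst case you take as many as possible of each type without reaching 18: 2 + 1 + 15 + 12 + 17 = 47.
The next one must give 18 of some type, so 47 + 1 = 48.

48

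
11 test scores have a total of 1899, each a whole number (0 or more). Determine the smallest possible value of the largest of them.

173

Some value must be at least ⌈1899/11⌉ = 173, since 11 × 172 = 1892 < 1899.
Achievable: 7 of them at 173 and 4 at 172 total 1899.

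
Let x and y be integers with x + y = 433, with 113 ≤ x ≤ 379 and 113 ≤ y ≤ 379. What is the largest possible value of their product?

xy = x(433 − x) is maximized when x is as near 433/2 as the bounds allow.
Taking x = 216 and y = 217 (both in [113, 379]) gives xy = 46872.

46872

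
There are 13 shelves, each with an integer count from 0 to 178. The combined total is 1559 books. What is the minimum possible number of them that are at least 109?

3

Suppose at most 13 − j of them reach 109; then j values are ≤ 108 and the rest ≤ 178.
The total is then ≤ 108·j + 178·(13 − j) = 2314 − 70j. For this to be ≥ 1559 we need j ≤ 10, so at least 13 − 10 = 3 must reach 109.
Exactly 3 works: 3 values at 178 and 10 at 108 total 1614; lower one of the high values by 55 (still ≥ 109) to hit 1559.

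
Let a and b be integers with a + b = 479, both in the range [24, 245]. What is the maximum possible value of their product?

ab = a(479 − a) is maximized when a is as near 479/2 as the bounds allow.
Taking a = 239 and b = 240 (both in [24, 245]) gives ab = 57360.

57360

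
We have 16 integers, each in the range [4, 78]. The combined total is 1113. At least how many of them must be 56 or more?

11

Suppose at most 16 − j of them reach 56; then j values are ≤ 55 and the rest ≤ 78.
The total is then ≤ 55·j + 78·(16 − j) = 1248 − 23j. For this to be ≥ 1113 we need j ≤ 5, so at least 16 − 5 = 11 must reach 56.
Exactly 11 works: 11 values at 78 and 5 at 55 total 1133; lower one of the high values by 20 (still ≥ 56) to hit 1113.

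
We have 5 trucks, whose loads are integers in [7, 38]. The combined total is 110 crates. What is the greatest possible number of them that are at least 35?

2

Suppose k of them are at least 35. Those contribute at least 35 each and the other 5 − k at least 7 each.
So the total is at least 35k + 7(5 − k) = 35 + 28k. This must be ≤ 110, giving k ≤ 2.
k = 2 is achieved by 2 values at 35 and 3 at 7, total 91; add 19 to one value (staying below 35) to reach 110.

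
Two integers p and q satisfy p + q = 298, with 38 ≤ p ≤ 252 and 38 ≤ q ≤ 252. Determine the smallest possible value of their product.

11592

pq = p(298 − p) is concave in p, so over [46, 252] it is minimized at an endpoint.
The extreme feasible split is p = 46, q = 252, giving pq = 11592.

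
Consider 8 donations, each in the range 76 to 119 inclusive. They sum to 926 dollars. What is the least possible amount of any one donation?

To make one donation as small as possible, make the other 7 as large as possible.
The other 7 contribute at most 7 × 119 = 833, leaving at least 926 − 833 = 93.
Since 93 ≥ 76, this is achievable: one at 93 and 7 at 119.

93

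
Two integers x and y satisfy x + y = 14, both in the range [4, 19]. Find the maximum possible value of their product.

49

With x + y fixed, xy peaks when the two are closest together.
Taking x = 7 and y = 7 (both in [4, 19]) gives xy = 49.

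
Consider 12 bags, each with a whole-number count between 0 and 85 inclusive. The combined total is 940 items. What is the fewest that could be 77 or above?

If only k of them are at least 77, the other 12 − k are at most 76, so the total is at most k·85 + (12 − k)·76.
This must reach 940, so k·85 + (12 − k)·76 ≥ 940, giving k ≥ 4.
Exactly 4 works: 4 values at 85 and 8 at 76 total 948; lower one of the high values by 8 (still ≥ 77) to hit 940.

4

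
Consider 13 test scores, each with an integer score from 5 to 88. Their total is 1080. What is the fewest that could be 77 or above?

8

Each value short of 77 is at most 76, costing at least 88 − 76 = 12 against the maximum total of 1144.
We can afford to lose at most 1144 − 1080 = 64, so at most ⌊64/12⌋ = 5 fall short, and at least 8 are ≥ 77.
Exactly 8 works: 8 values at 88 and 5 at 76 total 1084; lower one of the high values by 4 (still ≥ 77) to hit 1080.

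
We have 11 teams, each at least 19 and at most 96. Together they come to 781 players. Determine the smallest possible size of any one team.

To make one team as small as possible, make the other 10 as large as possible.
The other 10 can take up 10 × 96 = 960 ≥ 781 − 19, so one team can sit at its floor of 19.
Achievable: one at 19 and the other 10 totalling 762, which fits since 10 × 19 ≤ 762 ≤ 10 × 96.

19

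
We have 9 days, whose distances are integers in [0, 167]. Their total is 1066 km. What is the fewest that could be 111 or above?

2

If only k of them are at least 111, the other 9 − k are at most 110, so the total is at most k·167 + (9 − k)·110.
This must reach 1066, so k·167 + (9 − k)·110 ≥ 1066, giving k ≥ 2.
Exactly 2 works: 2 values at 167 and 7 at 110 total 1104; lower one of the high values by 38 (still ≥ 111) to hit 1066.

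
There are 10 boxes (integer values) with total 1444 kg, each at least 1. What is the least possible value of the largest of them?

145

The average is 1444/10 > 144, so not all 10 can be 144 or less; the largest is ≥ 145.
Achievable: 4 of them at 145 and 6 at 144 total 1444.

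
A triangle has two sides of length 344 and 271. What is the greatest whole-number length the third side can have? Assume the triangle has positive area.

614

The third side must be less than 344 + 271 = 615.
The largest integer below 615 is 614.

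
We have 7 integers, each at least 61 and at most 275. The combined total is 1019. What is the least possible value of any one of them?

Minimizing one value means maximizing the remaining 6.
The other 6 can take up 6 × 275 = 1650 ≥ 1019 − 61, so one integer can sit at its floor of 61.
Achievable: one at 61 and the other 6 totalling 958, which fits since 6 × 61 ≤ 958 ≤ 6 × 275.

61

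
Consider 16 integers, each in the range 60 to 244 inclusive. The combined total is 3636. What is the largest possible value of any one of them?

Maximizing one value means minimizing the remaining 15.
The other 15 contribute at least 15 × 60 = 900, leaving at most 3636 − 900 = 2736.
But each integer is capped at 244, so the maximum is 244.
Achievable: one at 244 and the other 15 totalling 3392, which fits since 15 × 60 ≤ 3392 ≤ 15 × 244.

244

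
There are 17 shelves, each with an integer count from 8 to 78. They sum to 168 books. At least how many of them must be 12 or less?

11

If only k of them are at most 12, the other 17 − k are at least 13, so the total is at least (17 − k)·13 + k·8.
This is ≤ 168, so (17 − k)·13 + 8k ≤ 168, which gives k ≥ 11.
Exactly 11 works: 11 values at 8 and 6 at 13 total 166; raise one of the low values by 2 (still ≤ 12) to hit 168.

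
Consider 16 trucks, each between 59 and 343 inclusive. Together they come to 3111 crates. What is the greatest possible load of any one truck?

343

To make one truck as large as possible, make the other 15 as small as possible.
The other 15 contribute at least 15 × 59 = 885, leaving at most 3111 − 885 = 2226.
But each truck is capped at 343, so the maximum is 343.
Achievable: one at 343 and the other 15 totalling 2768, which fits since 15 × 59 ≤ 2768 ≤ 15 × 343.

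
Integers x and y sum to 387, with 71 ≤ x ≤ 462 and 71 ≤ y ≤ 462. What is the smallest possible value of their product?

22436

Since x + y is fixed, pushing one of them to its bound minimizes the product.
At the endpoint x = 71, y = 387 − 71 = 316, so xy = 71 × 316 = 22436.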